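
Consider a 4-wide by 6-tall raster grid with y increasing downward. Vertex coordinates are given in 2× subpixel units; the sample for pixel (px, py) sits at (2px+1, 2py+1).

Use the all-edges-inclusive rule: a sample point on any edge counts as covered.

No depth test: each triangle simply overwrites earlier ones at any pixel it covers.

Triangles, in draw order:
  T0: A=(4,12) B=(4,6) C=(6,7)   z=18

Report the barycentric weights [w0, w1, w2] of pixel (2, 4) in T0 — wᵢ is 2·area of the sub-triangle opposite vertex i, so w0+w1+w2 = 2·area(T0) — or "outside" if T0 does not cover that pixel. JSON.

T0:
  2·area = 12
  edge (4, 12)→(4, 6): d=(0,-6) inclusive
  edge (4, 6)→(6, 7): d=(2,1) inclusive
  edge (6, 7)→(4, 12): d=(-2,5) inclusive
    (2,3)@(5, 7): e=[6,1,5] → █
    (3,3)@(7, 7): e=[18,-1,-5] → ·
    (2,4)@(5, 9): e=[6,5,1] → █
    (3,4)@(7, 9): e=[18,3,-9] → ·
    (2,5)@(5, 11): e=[6,9,-3] → ·
  covered (2 px):
    · · · ·
    · · · ·
    · · · ·
    · · █ ·
    · · █ ·
    · · · ·

Result: [5,1,6]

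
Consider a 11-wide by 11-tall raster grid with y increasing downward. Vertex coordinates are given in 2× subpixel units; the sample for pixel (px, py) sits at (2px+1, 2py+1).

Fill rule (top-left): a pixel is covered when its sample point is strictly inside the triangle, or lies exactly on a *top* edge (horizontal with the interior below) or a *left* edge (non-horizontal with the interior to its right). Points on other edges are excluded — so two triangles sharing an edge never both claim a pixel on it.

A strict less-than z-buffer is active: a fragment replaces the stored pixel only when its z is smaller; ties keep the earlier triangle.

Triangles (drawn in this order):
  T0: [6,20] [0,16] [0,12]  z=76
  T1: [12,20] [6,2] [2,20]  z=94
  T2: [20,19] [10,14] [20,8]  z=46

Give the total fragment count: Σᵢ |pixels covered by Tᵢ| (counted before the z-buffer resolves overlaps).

T0:
  2·area = 24
  edge (6, 20)→(0, 16): d=(-6,-4) top-left  bias=+0
  edge (0, 16)→(0, 12): d=(0,-4) top-left  bias=+0
  edge (0, 12)→(6, 20): d=(6,8) right/bottom  bias=-1
    (0,7)@(1, 15): e=[10,4,10] → #
    (1,7)@(3, 15): e=[18,12,-6] → ·
    (0,8)@(1, 17): e=[-2,4,22] → ·
    (1,8)@(3, 17): e=[6,12,6] → #
    (2,8)@(5, 17): e=[14,20,-10] → ·
    (1,9)@(3, 19): e=[-6,12,18] → ·
    (2,9)@(5, 19): e=[2,20,2] → #
    (3,9)@(7, 19): e=[10,28,-14] → ·
    (2,10)@(5, 21): e=[-10,20,14] → ·
  covered (3 px):
    · · · · · · · · · · ·
    · · · · · · · · · · ·
    · · · · · · · · · · ·
    · · · · · · · · · · ·
    · · · · · · · · · · ·
    · · · · · · · · · · ·
    · · · · · · · · · · ·
    # · · · · · · · · · ·
    · # · · · · · · · · ·
    · · # · · · · · · · ·
    · · · · · · · · · · ·
T1:
  2·area = 180  (B↔C swapped to make it positive)
  edge (12, 20)→(2, 20): d=(-10,0) right/bottom  bias=-1
  edge (2, 20)→(6, 2): d=(4,-18) top-left  bias=+0
  edge (6, 2)→(12, 20): d=(6,18) right/bottom  bias=-1
    (3,2)@(7, 5): e=[150,30,0] → ·  [on edge]
    (2,3)@(5, 7): e=[130,2,48] → #
    (3,3)@(7, 7): e=[130,38,12] → #
    (4,3)@(9, 7): e=[130,74,-24] → ·
    (2,4)@(5, 9): e=[110,10,60] → #
    (4,4)@(9, 9): e=[110,82,-12] → ·
    (2,5)@(5, 11): e=[90,18,72] → #
    (4,5)@(9, 11): e=[90,90,0] → ·  [on edge]
    (2,6)@(5, 13): e=[70,26,84] → #
    (4,6)@(9, 13): e=[70,98,12] → #
    (5,6)@(11, 13): e=[70,134,-24] → ·
    (2,7)@(5, 15): e=[50,34,96] → #
    (5,8)@(11, 17): e=[30,150,0] → ·  [on edge]
  covered (21 px):
    · · · · · · · · · · ·
    · · · · · · · · · · ·
    · · · · · · · · · · ·
    · · # # · · · · · · ·
    · · # # · · · · · · ·
    · · # # · · · · · · ·
    · · # # # · · · · · ·
    · · # # # · · · · · ·
    · # # # # · · · · · ·
    · # # # # # · · · · ·
    · · · · · · · · · · ·
T2:
  2·area = 110
  edge (20, 19)→(10, 14): d=(-10,-5) top-left  bias=+0
  edge (10, 14)→(20, 8): d=(10,-6) top-left  bias=+0
  edge (20, 8)→(20, 19): d=(0,11) right/bottom  bias=-1
    (9,4)@(19, 9): e=[95,4,11] → #
    (10,4)@(21, 9): e=[105,16,-11] → ·
    (7,5)@(15, 11): e=[55,0,55] → #  [on edge]
    (8,5)@(17, 11): e=[65,12,33] → #
    (10,5)@(21, 11): e=[85,36,-11] → ·
    (6,6)@(13, 13): e=[25,8,77] → #
    (10,6)@(21, 13): e=[65,56,-11] → ·
    (6,7)@(13, 15): e=[5,28,77] → #
    (10,7)@(21, 15): e=[45,76,-11] → ·
    (2,8)@(5, 17): e=[-55,0,165] → ·  [on edge]
    (6,8)@(13, 17): e=[-15,48,77] → ·
    (7,8)@(15, 17): e=[-5,60,55] → ·
  covered (14 px):
    · · · · · · · · · · ·
    · · · · · · · · · · ·
    · · · · · · · · · · ·
    · · · · · · · · · · ·
    · · · · · · · · · # ·
    · · · · · · · # # # ·
    · · · · · · # # # # ·
    · · · · · · # # # # ·
    · · · · · · · · # # ·
    · · · · · · · · · · ·
    · · · · · · · · · · ·

Result: 38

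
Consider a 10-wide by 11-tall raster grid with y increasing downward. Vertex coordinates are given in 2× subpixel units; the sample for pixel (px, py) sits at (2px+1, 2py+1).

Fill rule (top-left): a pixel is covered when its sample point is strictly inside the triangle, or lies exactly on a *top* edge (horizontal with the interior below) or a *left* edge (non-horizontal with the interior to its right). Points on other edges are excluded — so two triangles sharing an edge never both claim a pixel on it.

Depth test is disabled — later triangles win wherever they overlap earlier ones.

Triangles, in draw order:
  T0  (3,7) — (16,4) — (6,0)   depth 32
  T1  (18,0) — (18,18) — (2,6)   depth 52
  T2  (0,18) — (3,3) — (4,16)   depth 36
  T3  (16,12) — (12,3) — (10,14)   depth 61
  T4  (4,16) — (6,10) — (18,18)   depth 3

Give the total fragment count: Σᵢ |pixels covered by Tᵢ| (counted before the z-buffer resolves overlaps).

T0:
  2·area = 82  (B↔C swapped to make it positive)
  edge (3, 7)→(6, 0): d=(3,-7) top-left  bias=+0
  edge (6, 0)→(16, 4): d=(10,4) right/bottom  bias=-1
  edge (16, 4)→(3, 7): d=(-13,3) right/bottom  bias=-1
    (3,0)@(7, 1): e=[10,6,66] → #
    (4,0)@(9, 1): e=[24,-2,60] → ·
    (2,1)@(5, 3): e=[2,34,46] → #
    (4,1)@(9, 3): e=[30,18,34] → #
    (5,1)@(11, 3): e=[44,10,28] → #
    (6,1)@(13, 3): e=[58,2,22] → #
    (7,1)@(15, 3): e=[72,-6,16] → ·
    (2,2)@(5, 5): e=[8,54,20] → #
    (6,2)@(13, 5): e=[64,22,-4] → ·
    (1,3)@(3, 7): e=[0,82,0] → ·  [on edge]
    (2,3)@(5, 7): e=[14,74,-6] → ·
    (3,3)@(7, 7): e=[28,66,-12] → ·
  covered (10 px):
    · · · # · · · · · ·
    · · # # # # # · · ·
    · · # # # # · · · ·
    · · · · · · · · · ·
    · · · · · · · · · ·
    · · · · · · · · · ·
    · · · · · · · · · ·
    · · · · · · · · · ·
    · · · · · · · · · ·
    · · · · · · · · · ·
    · · · · · · · · · ·
T1:
  2·area = 288
  edge (18, 0)→(18, 18): d=(0,18) right/bottom  bias=-1
  edge (18, 18)→(2, 6): d=(-16,-12) top-left  bias=+0
  edge (2, 6)→(18, 0): d=(16,-6) top-left  bias=+0
    (8,0)@(17, 1): e=[18,260,10] → #
    (9,0)@(19, 1): e=[-18,284,22] → ·
    (5,1)@(11, 3): e=[126,156,6] → #
    (6,1)@(13, 3): e=[90,180,18] → #
    (7,1)@(15, 3): e=[54,204,30] → #
    (9,1)@(19, 3): e=[-18,252,54] → ·
    (2,2)@(5, 5): e=[234,52,2] → #
    (3,2)@(7, 5): e=[198,76,14] → #
    (4,2)@(9, 5): e=[162,100,26] → #
    (9,2)@(19, 5): e=[-18,220,86] → ·
    (2,3)@(5, 7): e=[234,20,34] → #
    (9,3)@(19, 7): e=[-18,188,118] → ·
  covered (36 px):
    · · · · · · · · # ·
    · · · · · # # # # ·
    · · # # # # # # # ·
    · · # # # # # # # ·
    · · · # # # # # # ·
    · · · · # # # # # ·
    · · · · · · # # # ·
    · · · · · · · # # ·
    · · · · · · · · # ·
    · · · · · · · · · ·
    · · · · · · · · · ·
T2:
  2·area = 54
  edge (0, 18)→(3, 3): d=(3,-15) top-left  bias=+0
  edge (3, 3)→(4, 16): d=(1,13) right/bottom  bias=-1
  edge (4, 16)→(0, 18): d=(-4,2) right/bottom  bias=-1
    (1,1)@(3, 3): e=[0,0,54] → ·  [on edge]
    (1,2)@(3, 5): e=[6,2,46] → #
    (2,2)@(5, 5): e=[36,-24,42] → ·
    (1,3)@(3, 7): e=[12,4,38] → #
    (2,3)@(5, 7): e=[42,-22,34] → ·
    (1,4)@(3, 9): e=[18,6,30] → #
    (2,4)@(5, 9): e=[48,-20,26] → ·
    (1,5)@(3, 11): e=[24,8,22] → #
    (2,5)@(5, 11): e=[54,-18,18] → ·
    (0,6)@(1, 13): e=[0,36,18] → #  [on edge]
    (2,6)@(5, 13): e=[60,-16,10] → ·
    (0,7)@(1, 15): e=[6,38,10] → #
  covered (9 px):
    · · · · · · · · · ·
    · · · · · · · · · ·
    · # · · · · · · · ·
    · # · · · · · · · ·
    · # · · · · · · · ·
    · # · · · · · · · ·
    # # · · · · · · · ·
    # # · · · · · · · ·
    # · · · · · · · · ·
    · · · · · · · · · ·
    · · · · · · · · · ·
T3:
  2·area = 62  (B↔C swapped to make it positive)
  edge (16, 12)→(10, 14): d=(-6,2) right/bottom  bias=-1
  edge (10, 14)→(12, 3): d=(2,-11) top-left  bias=+0
  edge (12, 3)→(16, 12): d=(4,9) right/bottom  bias=-1
    (6,3)@(13, 7): e=[36,19,7] → #
    (7,3)@(15, 7): e=[32,41,-11] → ·
    (5,4)@(11, 9): e=[28,1,33] → #
    (7,4)@(15, 9): e=[20,45,-3] → ·
    (5,5)@(11, 11): e=[16,5,41] → #
    (7,5)@(15, 11): e=[8,49,5] → #
    (8,5)@(17, 11): e=[4,71,-13] → ·
    (9,5)@(19, 11): e=[0,93,-31] → ·  [on edge]
    (5,6)@(11, 13): e=[4,9,49] → #
    (6,6)@(13, 13): e=[0,31,31] → ·  [on edge]
    (7,6)@(15, 13): e=[-4,53,13] → ·
    (3,7)@(7, 15): e=[0,-31,93] → ·  [on edge]
    (0,8)@(1, 17): e=[0,-93,155] → ·  [on edge]
  covered (7 px):
    · · · · · · · · · ·
    · · · · · · · · · ·
    · · · · · · · · · ·
    · · · · · · # · · ·
    · · · · · # # · · ·
    · · · · · # # # · ·
    · · · · · # · · · ·
    · · · · · · · · · ·
    · · · · · · · · · ·
    · · · · · · · · · ·
    · · · · · · · · · ·
T4:
  2·area = 88
  edge (4, 16)→(6, 10): d=(2,-6) top-left  bias=+0
  edge (6, 10)→(18, 18): d=(12,8) right/bottom  bias=-1
  edge (18, 18)→(4, 16): d=(-14,-2) top-left  bias=+0
    (4,0)@(9, 1): e=[0,-132,220] → ·  [on edge]
    (3,3)@(7, 7): e=[0,-44,132] → ·  [on edge]
    (3,5)@(7, 11): e=[8,4,76] → #
    (4,5)@(9, 11): e=[20,-12,80] → ·
    (2,6)@(5, 13): e=[0,44,44] → #  [on edge]
    (4,6)@(9, 13): e=[24,12,52] → #
    (5,6)@(11, 13): e=[36,-4,56] → ·
    (2,7)@(5, 15): e=[4,68,16] → #
    (5,7)@(11, 15): e=[40,20,28] → #
    (6,7)@(13, 15): e=[52,4,32] → #
    (7,7)@(15, 15): e=[64,-12,36] → ·
    (2,8)@(5, 17): e=[8,92,-12] → ·
    (5,8)@(11, 17): e=[44,44,0] → #  [on edge]
    (1,9)@(3, 19): e=[0,132,-44] → ·  [on edge]
  covered (12 px):
    · · · · · · · · · ·
    · · · · · · · · · ·
    · · · · · · · · · ·
    · · · · · · · · · ·
    · · · · · · · · · ·
    · · · # · · · · · ·
    · · # # # · · · · ·
    · · # # # # # · · ·
    · · · · · # # # · ·
    · · · · · · · · · ·
    · · · · · · · · · ·

Result: 74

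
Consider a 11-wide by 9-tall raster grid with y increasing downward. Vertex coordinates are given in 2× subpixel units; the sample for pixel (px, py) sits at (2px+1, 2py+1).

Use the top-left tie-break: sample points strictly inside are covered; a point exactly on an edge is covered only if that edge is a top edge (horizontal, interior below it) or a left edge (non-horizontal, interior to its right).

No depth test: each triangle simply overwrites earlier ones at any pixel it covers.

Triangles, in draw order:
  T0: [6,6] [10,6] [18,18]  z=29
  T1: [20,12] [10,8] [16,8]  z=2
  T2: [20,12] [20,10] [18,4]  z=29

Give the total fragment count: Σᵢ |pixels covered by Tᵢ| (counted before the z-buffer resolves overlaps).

T0:
  2·area = 48
  edge (6, 6)→(10, 6): d=(4,0) top-left  bias=+0
  edge (10, 6)→(18, 18): d=(8,12) right/bottom  bias=-1
  edge (18, 18)→(6, 6): d=(-12,-12) top-left  bias=+0
    (0,0)@(1, 1): e=[-20,68,0] → ·  [on edge]
    (1,1)@(3, 3): e=[-12,60,0] → ·  [on edge]
    (2,2)@(5, 5): e=[-4,52,0] → ·  [on edge]
    (3,3)@(7, 7): e=[4,44,0] → █  [on edge]
    (4,3)@(9, 7): e=[4,20,24] → █
    (5,3)@(11, 7): e=[4,-4,48] → ·
    (3,4)@(7, 9): e=[12,60,-24] → ·
    (4,4)@(9, 9): e=[12,36,0] → █  [on edge]
    (5,4)@(11, 9): e=[12,12,24] → █
    (6,4)@(13, 9): e=[12,-12,48] → ·
    (4,5)@(9, 11): e=[20,52,-24] → ·
    (5,5)@(11, 11): e=[20,28,0] → █  [on edge]
    (6,6)@(13, 13): e=[28,20,0] → █  [on edge]
    (7,7)@(15, 15): e=[36,12,0] → █  [on edge]
    (8,8)@(17, 17): e=[44,4,0] → █  [on edge]
  covered (9 px):
    · · · · · · · · · · ·
    · · · · · · · · · · ·
    · · · · · · · · · · ·
    · · · █ █ · · · · · ·
    · · · · █ █ · · · · ·
    · · · · · █ █ · · · ·
    · · · · · · █ · · · ·
    · · · · · · · █ · · ·
    · · · · · · · · █ · ·
T1:
  2·area = 24
  edge (20, 12)→(10, 8): d=(-10,-4) top-left  bias=+0
  edge (10, 8)→(16, 8): d=(6,0) top-left  bias=+0
  edge (16, 8)→(20, 12): d=(4,4) right/bottom  bias=-1
    (4,0)@(9, 1): e=[66,-42,0] → ·  [on edge]
    (5,1)@(11, 3): e=[54,-30,0] → ·  [on edge]
    (6,2)@(13, 5): e=[42,-18,0] → ·  [on edge]
    (7,3)@(15, 7): e=[30,-6,0] → ·  [on edge]
    (6,4)@(13, 9): e=[2,6,16] → █
    (7,4)@(15, 9): e=[10,6,8] → █
    (8,4)@(17, 9): e=[18,6,0] → ·  [on edge]
    (6,5)@(13, 11): e=[-18,18,24] → ·
    (7,5)@(15, 11): e=[-10,18,16] → ·
    (9,5)@(19, 11): e=[6,18,0] → ·  [on edge]
    (10,6)@(21, 13): e=[-6,30,0] → ·  [on edge]
  covered (2 px):
    · · · · · · · · · · ·
    · · · · · · · · · · ·
    · · · · · · · · · · ·
    · · · · · · · · · · ·
    · · · · · · █ █ · · ·
    · · · · · · · · · · ·
    · · · · · · · · · · ·
    · · · · · · · · · · ·
    · · · · · · · · · · ·
T2:
  2·area = 4  (B↔C swapped to make it positive)
  edge (20, 12)→(18, 4): d=(-2,-8) top-left  bias=+0
  edge (18, 4)→(20, 10): d=(2,6) right/bottom  bias=-1
  edge (20, 10)→(20, 12): d=(0,2) right/bottom  bias=-1
    (8,0)@(17, 1): e=[-2,0,6] → ·  [on edge]
    (9,3)@(19, 7): e=[2,0,2] → ·  [on edge]
    (10,6)@(21, 13): e=[6,0,-2] → ·  [on edge]
  covered (0 px):
    · · · · · · · · · · ·
    · · · · · · · · · · ·
    · · · · · · · · · · ·
    · · · · · · · · · · ·
    · · · · · · · · · · ·
    · · · · · · · · · · ·
    · · · · · · · · · · ·
    · · · · · · · · · · ·
    · · · · · · · · · · ·

Answer: 11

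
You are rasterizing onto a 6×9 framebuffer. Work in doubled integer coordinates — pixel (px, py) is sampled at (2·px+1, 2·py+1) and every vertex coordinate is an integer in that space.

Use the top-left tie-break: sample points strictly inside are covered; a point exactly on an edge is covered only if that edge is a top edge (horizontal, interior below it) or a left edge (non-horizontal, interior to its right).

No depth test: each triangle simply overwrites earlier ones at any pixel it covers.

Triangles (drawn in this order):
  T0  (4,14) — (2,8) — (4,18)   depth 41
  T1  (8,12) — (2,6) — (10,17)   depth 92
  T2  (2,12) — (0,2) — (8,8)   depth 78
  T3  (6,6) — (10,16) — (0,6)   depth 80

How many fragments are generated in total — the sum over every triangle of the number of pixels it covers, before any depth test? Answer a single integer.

T0:
  2·area = 8  (B↔C swapped to make it positive)
  edge (4, 14)→(4, 18): d=(0,4) right/bottom  bias=-1
  edge (4, 18)→(2, 8): d=(-2,-10) top-left  bias=+0
  edge (2, 8)→(4, 14): d=(2,6) right/bottom  bias=-1
    (0,1)@(1, 3): e=[12,0,-4] → ·  [on edge]
    (0,2)@(1, 5): e=[12,-4,0] → ·  [on edge]
    (1,5)@(3, 11): e=[4,4,0] → ·  [on edge]
    (1,6)@(3, 13): e=[4,0,4] → #  [on edge]
    (2,6)@(5, 13): e=[-4,20,-8] → ·
    (1,7)@(3, 15): e=[4,-4,8] → ·
    (2,8)@(5, 17): e=[-4,12,0] → ·  [on edge]
  covered (1 px):
    · · · · · ·
    · · · · · ·
    · · · · · ·
    · · · · · ·
    · · · · · ·
    · · · · · ·
    · # · · · ·
    · · · · · ·
    · · · · · ·
T1:
  2·area = 18  (B↔C swapped to make it positive)
  edge (8, 12)→(10, 17): d=(2,5) right/bottom  bias=-1
  edge (10, 17)→(2, 6): d=(-8,-11) top-left  bias=+0
  edge (2, 6)→(8, 12): d=(6,6) right/bottom  bias=-1
    (0,2)@(1, 5): e=[21,-3,0] → ·  [on edge]
    (1,3)@(3, 7): e=[15,3,0] → ·  [on edge]
    (2,4)@(5, 9): e=[9,9,0] → ·  [on edge]
    (3,5)@(7, 11): e=[3,15,0] → ·  [on edge]
    (4,6)@(9, 13): e=[-3,21,0] → ·  [on edge]
    (4,7)@(9, 15): e=[1,5,12] → #
    (5,7)@(11, 15): e=[-9,27,0] → ·  [on edge]
    (4,8)@(9, 17): e=[5,-11,24] → ·
  covered (1 px):
    · · · · · ·
    · · · · · ·
    · · · · · ·
    · · · · · ·
    · · · · · ·
    · · · · · ·
    · · · · · ·
    · · · · # ·
    · · · · · ·
T2:
  2·area = 68
  edge (2, 12)→(0, 2): d=(-2,-10) top-left  bias=+0
  edge (0, 2)→(8, 8): d=(8,6) right/bottom  bias=-1
  edge (8, 8)→(2, 12): d=(-6,4) right/bottom  bias=-1
    (0,1)@(1, 3): e=[8,2,58] → #
    (1,1)@(3, 3): e=[28,-10,50] → ·
    (0,2)@(1, 5): e=[4,18,46] → #
    (1,2)@(3, 5): e=[24,6,38] → #
    (2,2)@(5, 5): e=[44,-6,30] → ·
    (0,3)@(1, 7): e=[0,34,34] → #  [on edge]
    (2,3)@(5, 7): e=[40,10,18] → #
    (3,3)@(7, 7): e=[60,-2,10] → ·
    (0,4)@(1, 9): e=[-4,50,22] → ·
    (1,4)@(3, 9): e=[16,38,14] → #
    (3,4)@(7, 9): e=[56,14,-2] → ·
    (1,5)@(3, 11): e=[12,54,2] → #
    (1,8)@(3, 17): e=[0,102,-34] → ·  [on edge]
  covered (9 px):
    · · · · · ·
    # · · · · ·
    # # · · · ·
    # # # · · ·
    · # # · · ·
    · # · · · ·
    · · · · · ·
    · · · · · ·
    · · · · · ·
T3:
  2·area = 60
  edge (6, 6)→(10, 16): d=(4,10) right/bottom  bias=-1
  edge (10, 16)→(0, 6): d=(-10,-10) top-left  bias=+0
  edge (0, 6)→(6, 6): d=(6,0) top-left  bias=+0
    (0,3)@(1, 7): e=[54,0,6] → #  [on edge]
    (1,3)@(3, 7): e=[34,20,6] → #
    (2,3)@(5, 7): e=[14,40,6] → #
    (3,3)@(7, 7): e=[-6,60,6] → ·
    (0,4)@(1, 9): e=[62,-20,18] → ·
    (1,4)@(3, 9): e=[42,0,18] → #  [on edge]
    (3,4)@(7, 9): e=[2,40,18] → #
    (4,4)@(9, 9): e=[-18,60,18] → ·
    (1,5)@(3, 11): e=[50,-20,30] → ·
    (2,5)@(5, 11): e=[30,0,30] → #  [on edge]
    (4,5)@(9, 11): e=[-10,40,30] → ·
    (2,6)@(5, 13): e=[38,-20,42] → ·
    (3,6)@(7, 13): e=[18,0,42] → #  [on edge]
    (4,7)@(9, 15): e=[6,0,54] → #  [on edge]
    (5,8)@(11, 17): e=[-6,0,66] → ·  [on edge]
  covered (10 px):
    · · · · · ·
    · · · · · ·
    · · · · · ·
    # # # · · ·
    · # # # · ·
    · · # # · ·
    · · · # · ·
    · · · · # ·
    · · · · · ·

Final: 21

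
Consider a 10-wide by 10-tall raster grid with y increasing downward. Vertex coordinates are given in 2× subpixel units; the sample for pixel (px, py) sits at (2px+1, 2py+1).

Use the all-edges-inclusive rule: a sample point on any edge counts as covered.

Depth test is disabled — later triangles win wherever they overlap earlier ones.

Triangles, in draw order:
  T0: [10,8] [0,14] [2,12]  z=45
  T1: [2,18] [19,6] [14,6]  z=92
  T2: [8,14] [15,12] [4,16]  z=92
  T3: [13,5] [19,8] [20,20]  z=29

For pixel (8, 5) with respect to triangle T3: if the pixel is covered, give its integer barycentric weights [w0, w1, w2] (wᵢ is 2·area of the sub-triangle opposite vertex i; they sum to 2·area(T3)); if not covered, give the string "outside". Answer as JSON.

T0:
  2·area = 8
  edge (10, 8)→(0, 14): d=(-10,6) inclusive
  edge (0, 14)→(2, 12): d=(2,-2) inclusive
  edge (2, 12)→(10, 8): d=(8,-4) inclusive
    (6,0)@(13, 1): e=[52,0,-44] → ·  [on edge]
    (5,1)@(11, 3): e=[44,0,-36] → ·  [on edge]
    (4,2)@(9, 5): e=[36,0,-28] → ·  [on edge]
    (7,2)@(15, 5): e=[0,12,-4] → ·  [on edge]
    (3,3)@(7, 7): e=[28,0,-20] → ·  [on edge]
    (2,4)@(5, 9): e=[20,0,-12] → ·  [on edge]
    (1,5)@(3, 11): e=[12,0,-4] → ·  [on edge]
    (2,5)@(5, 11): e=[0,4,4] → █  [on edge]
    (3,5)@(7, 11): e=[-12,8,12] → ·
    (0,6)@(1, 13): e=[4,0,4] → █  [on edge]
    (1,6)@(3, 13): e=[-8,4,12] → ·
    (2,6)@(5, 13): e=[-20,8,20] → ·
  covered (2 px):
    · · · · · · · · · ·
    · · · · · · · · · ·
    · · · · · · · · · ·
    · · · · · · · · · ·
    · · · · · · · · · ·
    · · █ · · · · · · ·
    █ · · · · · · · · ·
    · · · · · · · · · ·
    · · · · · · · · · ·
    · · · · · · · · · ·
T1:
  2·area = 60  (B↔C swapped to make it positive)
  edge (2, 18)→(14, 6): d=(12,-12) inclusive
  edge (14, 6)→(19, 6): d=(5,0) inclusive
  edge (19, 6)→(2, 18): d=(-17,12) inclusive
    (9,0)@(19, 1): e=[0,-25,85] → ·  [on edge]
    (8,1)@(17, 3): e=[0,-15,75] → ·  [on edge]
    (7,2)@(15, 5): e=[0,-5,65] → ·  [on edge]
    (6,3)@(13, 7): e=[0,5,55] → █  [on edge]
    (7,3)@(15, 7): e=[24,5,31] → █
    (8,3)@(17, 7): e=[48,5,7] → █
    (9,3)@(19, 7): e=[72,5,-17] → ·
    (5,4)@(11, 9): e=[0,15,45] → █  [on edge]
    (7,4)@(15, 9): e=[48,15,-3] → ·
    (8,4)@(17, 9): e=[72,15,-27] → ·
    (4,5)@(9, 11): e=[0,25,35] → █  [on edge]
    (6,5)@(13, 11): e=[48,25,-13] → ·
    (3,6)@(7, 13): e=[0,35,25] → █  [on edge]
    (2,7)@(5, 15): e=[0,45,15] → █  [on edge]
    (1,8)@(3, 17): e=[0,55,5] → █  [on edge]
    (0,9)@(1, 19): e=[0,65,-5] → ·  [on edge]
  covered (11 px):
    · · · · · · · · · ·
    · · · · · · · · · ·
    · · · · · · · · · ·
    · · · · · · █ █ █ ·
    · · · · · █ █ · · ·
    · · · · █ █ · · · ·
    · · · █ █ · · · · ·
    · · █ · · · · · · ·
    · █ · · · · · · · ·
    · · · · · · · · · ·
T2:
  2·area = 6
  edge (8, 14)→(15, 12): d=(7,-2) inclusive
  edge (15, 12)→(4, 16): d=(-11,4) inclusive
  edge (4, 16)→(8, 14): d=(4,-2) inclusive
  covered (0 px):
    · · · · · · · · · ·
    · · · · · · · · · ·
    · · · · · · · · · ·
    · · · · · · · · · ·
    · · · · · · · · · ·
    · · · · · · · · · ·
    · · · · · · · · · ·
    · · · · · · · · · ·
    · · · · · · · · · ·
    · · · · · · · · · ·
T3:
  2·area = 69
  edge (13, 5)→(19, 8): d=(6,3) inclusive
  edge (19, 8)→(20, 20): d=(1,12) inclusive
  edge (20, 20)→(13, 5): d=(-7,-15) inclusive
    (2,0)@(5, 1): e=[0,161,-92] → ·  [on edge]
    (4,1)@(9, 3): e=[0,115,-46] → ·  [on edge]
    (6,2)@(13, 5): e=[0,69,0] → █  [on edge]
    (7,2)@(15, 5): e=[-6,45,30] → ·
    (6,3)@(13, 7): e=[12,71,-14] → ·
    (7,3)@(15, 7): e=[6,47,16] → █
    (8,3)@(17, 7): e=[0,23,46] → █  [on edge]
    (9,3)@(19, 7): e=[-6,-1,76] → ·
    (7,4)@(15, 9): e=[18,49,2] → █
    (9,4)@(19, 9): e=[6,1,62] → █
    (7,5)@(15, 11): e=[30,51,-12] → ·
    (8,5)@(17, 11): e=[24,27,18] → █
  covered (12 px):
    · · · · · · · · · ·
    · · · · · · · · · ·
    · · · · · · █ · · ·
    · · · · · · · █ █ ·
    · · · · · · · █ █ █
    · · · · · · · · █ █
    · · · · · · · · █ █
    · · · · · · · · · █
    · · · · · · · · · █
    · · · · · · · · · ·

Result: [27,18,24]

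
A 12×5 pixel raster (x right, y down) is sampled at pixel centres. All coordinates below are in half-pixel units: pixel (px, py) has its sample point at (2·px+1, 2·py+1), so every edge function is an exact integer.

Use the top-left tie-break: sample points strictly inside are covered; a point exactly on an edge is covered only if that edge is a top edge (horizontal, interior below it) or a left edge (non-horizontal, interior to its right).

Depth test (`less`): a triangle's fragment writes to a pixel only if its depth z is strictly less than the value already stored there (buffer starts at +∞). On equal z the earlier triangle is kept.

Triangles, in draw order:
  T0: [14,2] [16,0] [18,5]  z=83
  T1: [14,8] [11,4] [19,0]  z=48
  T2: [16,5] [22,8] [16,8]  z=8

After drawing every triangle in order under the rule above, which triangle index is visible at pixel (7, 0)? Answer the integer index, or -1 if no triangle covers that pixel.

T0:
  2·area = 14
  edge (14, 2)→(16, 0): d=(2,-2) top-left  bias=+0
  edge (16, 0)→(18, 5): d=(2,5) right/bottom  bias=-1
  edge (18, 5)→(14, 2): d=(-4,-3) top-left  bias=+0
    (7,0)@(15, 1): e=[0,7,7] → X  [on edge]
    (8,0)@(17, 1): e=[4,-3,13] → .
    (6,1)@(13, 3): e=[0,21,-7] → .  [on edge]
    (7,1)@(15, 3): e=[4,11,-1] → .
    (8,1)@(17, 3): e=[8,1,5] → X
    (9,1)@(19, 3): e=[12,-9,11] → .
    (5,2)@(11, 5): e=[0,35,-21] → .  [on edge]
    (8,2)@(17, 5): e=[12,5,-3] → .
    (4,3)@(9, 7): e=[0,49,-35] → .  [on edge]
    (3,4)@(7, 9): e=[0,63,-49] → .  [on edge]
  covered (2 px):
    . . . . . . . X . . . .
    . . . . . . . . X . . .
    . . . . . . . . . . . .
    . . . . . . . . . . . .
    . . . . . . . . . . . .
T1:
  2·area = 44
  edge (14, 8)→(11, 4): d=(-3,-4) top-left  bias=+0
  edge (11, 4)→(19, 0): d=(8,-4) top-left  bias=+0
  edge (19, 0)→(14, 8): d=(-5,8) right/bottom  bias=-1
    (8,0)@(17, 1): e=[33,0,11] → X  [on edge]
    (9,0)@(19, 1): e=[41,8,-5] → .
    (6,1)@(13, 3): e=[11,0,33] → X  [on edge]
    (7,1)@(15, 3): e=[19,8,17] → X
    (9,1)@(19, 3): e=[35,24,-15] → .
    (4,2)@(9, 5): e=[-11,0,55] → .  [on edge]
    (6,2)@(13, 5): e=[5,16,23] → X
    (8,2)@(17, 5): e=[21,32,-9] → .
    (2,3)@(5, 7): e=[-33,0,77] → .  [on edge]
    (6,3)@(13, 7): e=[-1,32,13] → .
    (7,3)@(15, 7): e=[7,40,-3] → .
    (0,4)@(1, 9): e=[-55,0,99] → .  [on edge]
  covered (6 px):
    . . . . . . . . X . . .
    . . . . . . X X X . . .
    . . . . . . X X . . . .
    . . . . . . . . . . . .
    . . . . . . . . . . . .
T2:
  2·area = 18
  edge (16, 5)→(22, 8): d=(6,3) right/bottom  bias=-1
  edge (22, 8)→(16, 8): d=(-6,0) right/bottom  bias=-1
  edge (16, 8)→(16, 5): d=(0,-3) top-left  bias=+0
    (8,3)@(17, 7): e=[9,6,3] → X
    (9,3)@(19, 7): e=[3,6,9] → X
    (10,3)@(21, 7): e=[-3,6,15] → .
    (8,4)@(17, 9): e=[21,-6,3] → .
    (9,4)@(19, 9): e=[15,-6,9] → .
  covered (2 px):
    . . . . . . . . . . . .
    . . . . . . . . . . . .
    . . . . . . . . . . . .
    . . . . . . . . X X . .
    . . . . . . . . . . . .

Z-buffer (winner per pixel, '.' = empty):
  . . . . . . . 0 1 . . .
  . . . . . . 1 1 1 . . .
  . . . . . . 1 1 . . . .
  . . . . . . . . 2 2 . .
  . . . . . . . . . . . .

Final: 0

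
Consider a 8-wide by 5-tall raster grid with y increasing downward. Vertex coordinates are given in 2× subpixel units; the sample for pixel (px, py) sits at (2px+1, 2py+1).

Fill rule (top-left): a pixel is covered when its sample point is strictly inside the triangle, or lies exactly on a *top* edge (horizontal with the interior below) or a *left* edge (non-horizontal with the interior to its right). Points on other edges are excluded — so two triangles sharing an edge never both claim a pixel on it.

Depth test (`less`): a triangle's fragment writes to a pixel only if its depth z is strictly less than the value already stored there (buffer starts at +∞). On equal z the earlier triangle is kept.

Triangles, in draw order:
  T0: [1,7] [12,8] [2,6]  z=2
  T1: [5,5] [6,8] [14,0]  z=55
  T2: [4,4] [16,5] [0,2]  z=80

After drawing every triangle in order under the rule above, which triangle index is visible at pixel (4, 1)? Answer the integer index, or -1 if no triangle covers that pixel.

T0:
  2·area = 12  (B↔C swapped to make it positive)
  edge (1, 7)→(2, 6): d=(1,-1) top-left  bias=+0
  edge (2, 6)→(12, 8): d=(10,2) right/bottom  bias=-1
  edge (12, 8)→(1, 7): d=(-11,-1) top-left  bias=+0
    (3,0)@(7, 1): e=[0,-60,72] → ·  [on edge]
    (2,1)@(5, 3): e=[0,-36,48] → ·  [on edge]
    (1,2)@(3, 5): e=[0,-12,24] → ·  [on edge]
    (0,3)@(1, 7): e=[0,12,0] → #  [on edge]
    (1,3)@(3, 7): e=[2,8,2] → #
    (2,3)@(5, 7): e=[4,4,4] → #
    (3,3)@(7, 7): e=[6,0,6] → ·  [on edge]
    (0,4)@(1, 9): e=[2,32,-22] → ·
    (1,4)@(3, 9): e=[4,28,-20] → ·
    (2,4)@(5, 9): e=[6,24,-18] → ·
  covered (3 px):
    · · · · · · · ·
    · · · · · · · ·
    · · · · · · · ·
    # # # · · · · ·
    · · · · · · · ·
T1:
  2·area = 32  (B↔C swapped to make it positive)
  edge (5, 5)→(14, 0): d=(9,-5) top-left  bias=+0
  edge (14, 0)→(6, 8): d=(-8,8) right/bottom  bias=-1
  edge (6, 8)→(5, 5): d=(-1,-3) top-left  bias=+0
    (6,0)@(13, 1): e=[4,0,28] → ·  [on edge]
    (4,1)@(9, 3): e=[2,16,14] → #
    (5,1)@(11, 3): e=[12,0,20] → ·  [on edge]
    (2,2)@(5, 5): e=[0,32,0] → #  [on edge]
    (3,2)@(7, 5): e=[10,16,6] → #
    (4,2)@(9, 5): e=[20,0,12] → ·  [on edge]
    (2,3)@(5, 7): e=[18,16,-2] → ·
    (3,3)@(7, 7): e=[28,0,4] → ·  [on edge]
    (2,4)@(5, 9): e=[36,0,-4] → ·  [on edge]
  covered (3 px):
    · · · · · · · ·
    · · · · # · · ·
    · · # # · · · ·
    · · · · · · · ·
    · · · · · · · ·
T2:
  2·area = 20  (B↔C swapped to make it positive)
  edge (4, 4)→(0, 2): d=(-4,-2) top-left  bias=+0
  edge (0, 2)→(16, 5): d=(16,3) right/bottom  bias=-1
  edge (16, 5)→(4, 4): d=(-12,-1) top-left  bias=+0
    (1,1)@(3, 3): e=[2,7,11] → #
    (2,1)@(5, 3): e=[6,1,13] → #
    (3,1)@(7, 3): e=[10,-5,15] → ·
    (1,2)@(3, 5): e=[-6,39,-13] → ·
    (2,2)@(5, 5): e=[-2,33,-11] → ·
  covered (2 px):
    · · · · · · · ·
    · # # · · · · ·
    · · · · · · · ·
    · · · · · · · ·
    · · · · · · · ·

Z-buffer (winner per pixel, '.' = empty):
  . . . . . . . .
  . 2 2 . 1 . . .
  . . 1 1 . . . .
  0 0 0 . . . . .
  . . . . . . . .

Answer: 1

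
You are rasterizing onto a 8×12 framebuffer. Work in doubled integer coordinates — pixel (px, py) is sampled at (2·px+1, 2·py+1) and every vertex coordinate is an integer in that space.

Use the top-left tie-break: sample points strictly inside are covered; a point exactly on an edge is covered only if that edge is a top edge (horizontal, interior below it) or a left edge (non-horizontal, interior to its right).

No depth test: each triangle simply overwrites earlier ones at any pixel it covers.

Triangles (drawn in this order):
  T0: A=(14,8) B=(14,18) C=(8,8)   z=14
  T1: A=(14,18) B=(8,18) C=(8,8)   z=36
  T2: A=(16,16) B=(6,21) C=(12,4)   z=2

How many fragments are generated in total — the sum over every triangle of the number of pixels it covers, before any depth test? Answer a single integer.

T0:
  2·area = 60
  edge (14, 8)→(14, 18): d=(0,10) right/bottom  bias=-1
  edge (14, 18)→(8, 8): d=(-6,-10) top-left  bias=+0
  edge (8, 8)→(14, 8): d=(6,0) top-left  bias=+0
    (2,1)@(5, 3): e=[90,0,-30] → .  [on edge]
    (4,4)@(9, 9): e=[50,4,6] → X
    (5,4)@(11, 9): e=[30,24,6] → X
    (6,4)@(13, 9): e=[10,44,6] → X
    (7,4)@(15, 9): e=[-10,64,6] → .
    (4,5)@(9, 11): e=[50,-8,18] → .
    (5,5)@(11, 11): e=[30,12,18] → X
    (7,5)@(15, 11): e=[-10,52,18] → .
    (5,6)@(11, 13): e=[30,0,30] → X  [on edge]
    (7,6)@(15, 13): e=[-10,40,30] → .
    (5,7)@(11, 15): e=[30,-12,42] → .
    (6,7)@(13, 15): e=[10,8,42] → X
  covered (8 px):
    . . . . . . . .
    . . . . . . . .
    . . . . . . . .
    . . . . . . . .
    . . . . X X X .
    . . . . . X X .
    . . . . . X X .
    . . . . . . X .
    . . . . . . . .
    . . . . . . . .
    . . . . . . . .
    . . . . . . . .
T1:
  2·area = 60
  edge (14, 18)→(8, 18): d=(-6,0) right/bottom  bias=-1
  edge (8, 18)→(8, 8): d=(0,-10) top-left  bias=+0
  edge (8, 8)→(14, 18): d=(6,10) right/bottom  bias=-1
    (2,1)@(5, 3): e=[90,-30,0] → .  [on edge]
    (4,5)@(9, 11): e=[42,10,8] → X
    (5,5)@(11, 11): e=[42,30,-12] → .
    (4,6)@(9, 13): e=[30,10,20] → X
    (5,6)@(11, 13): e=[30,30,0] → .  [on edge]
    (4,7)@(9, 15): e=[18,10,32] → X
    (5,7)@(11, 15): e=[18,30,12] → X
    (6,7)@(13, 15): e=[18,50,-8] → .
    (4,8)@(9, 17): e=[6,10,44] → X
    (6,8)@(13, 17): e=[6,50,4] → X
    (7,8)@(15, 17): e=[6,70,-16] → .
    (4,9)@(9, 19): e=[-6,10,56] → .
  covered (7 px):
    . . . . . . . .
    . . . . . . . .
    . . . . . . . .
    . . . . . . . .
    . . . . . . . .
    . . . . X . . .
    . . . . X . . .
    . . . . X X . .
    . . . . X X X .
    . . . . . . . .
    . . . . . . . .
    . . . . . . . .
T2:
  2·area = 140
  edge (16, 16)→(6, 21): d=(-10,5) right/bottom  bias=-1
  edge (6, 21)→(12, 4): d=(6,-17) top-left  bias=+0
  edge (12, 4)→(16, 16): d=(4,12) right/bottom  bias=-1
    (5,0)@(11, 1): e=[175,-35,0] → .  [on edge]
    (5,3)@(11, 7): e=[115,1,24] → X
    (6,3)@(13, 7): e=[105,35,0] → .  [on edge]
    (5,4)@(11, 9): e=[95,13,32] → X
    (6,4)@(13, 9): e=[85,47,8] → X
    (7,4)@(15, 9): e=[75,81,-16] → .
    (5,5)@(11, 11): e=[75,25,40] → X
    (7,5)@(15, 11): e=[55,93,-8] → .
    (4,6)@(9, 13): e=[65,3,72] → X
    (7,6)@(15, 13): e=[35,105,0] → .  [on edge]
    (4,7)@(9, 15): e=[45,15,80] → X
    (7,7)@(15, 15): e=[15,117,8] → X
  covered (17 px):
    . . . . . . . .
    . . . . . . . .
    . . . . . . . .
    . . . . . X . .
    . . . . . X X .
    . . . . . X X .
    . . . . X X X .
    . . . . X X X X
    . . . . X X X .
    . . . X X . . .
    . . . . . . . .
    . . . . . . . .

Result: 32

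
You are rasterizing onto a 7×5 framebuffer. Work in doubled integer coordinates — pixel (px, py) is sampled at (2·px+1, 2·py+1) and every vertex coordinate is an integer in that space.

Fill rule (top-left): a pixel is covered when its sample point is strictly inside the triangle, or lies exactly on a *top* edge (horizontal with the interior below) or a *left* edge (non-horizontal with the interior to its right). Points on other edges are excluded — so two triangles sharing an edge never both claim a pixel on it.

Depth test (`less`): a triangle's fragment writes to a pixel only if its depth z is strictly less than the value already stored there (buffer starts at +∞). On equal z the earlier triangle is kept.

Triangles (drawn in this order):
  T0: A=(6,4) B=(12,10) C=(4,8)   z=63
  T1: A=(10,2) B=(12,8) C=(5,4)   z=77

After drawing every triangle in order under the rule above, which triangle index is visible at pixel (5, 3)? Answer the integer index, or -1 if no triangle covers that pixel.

T0:
  2·area = 36
  edge (6, 4)→(12, 10): d=(6,6) right/bottom  bias=-1
  edge (12, 10)→(4, 8): d=(-8,-2) top-left  bias=+0
  edge (4, 8)→(6, 4): d=(2,-4) top-left  bias=+0
    (1,0)@(3, 1): e=[0,54,-18] → ·  [on edge]
    (2,1)@(5, 3): e=[0,42,-6] → ·  [on edge]
    (3,2)@(7, 5): e=[0,30,6] → ·  [on edge]
    (2,3)@(5, 7): e=[24,10,2] → █
    (3,3)@(7, 7): e=[12,14,10] → █
    (4,3)@(9, 7): e=[0,18,18] → ·  [on edge]
    (2,4)@(5, 9): e=[36,-6,6] → ·
    (3,4)@(7, 9): e=[24,-2,14] → ·
    (4,4)@(9, 9): e=[12,2,22] → █
    (5,4)@(11, 9): e=[0,6,30] → ·  [on edge]
  covered (3 px):
    · · · · · · ·
    · · · · · · ·
    · · · · · · ·
    · · █ █ · · ·
    · · · · █ · ·
T1:
  2·area = 34
  edge (10, 2)→(12, 8): d=(2,6) right/bottom  bias=-1
  edge (12, 8)→(5, 4): d=(-7,-4) top-left  bias=+0
  edge (5, 4)→(10, 2): d=(5,-2) top-left  bias=+0
    (4,1)@(9, 3): e=[8,23,3] → █
    (5,1)@(11, 3): e=[-4,31,7] → ·
    (3,2)@(7, 5): e=[24,1,9] → █
    (5,2)@(11, 5): e=[0,17,17] → ·  [on edge]
    (3,3)@(7, 7): e=[28,-13,19] → ·
    (4,3)@(9, 7): e=[16,-5,23] → ·
    (5,3)@(11, 7): e=[4,3,27] → █
    (6,3)@(13, 7): e=[-8,11,31] → ·
    (5,4)@(11, 9): e=[8,-11,37] → ·
  covered (4 px):
    · · · · · · ·
    · · · · █ · ·
    · · · █ █ · ·
    · · · · · █ ·
    · · · · · · ·

Z-buffer (winner per pixel, '.' = empty):
  . . . . . . .
  . . . . 1 . .
  . . . 1 1 . .
  . . 0 0 . 1 .
  . . . . 0 . .

Final: 1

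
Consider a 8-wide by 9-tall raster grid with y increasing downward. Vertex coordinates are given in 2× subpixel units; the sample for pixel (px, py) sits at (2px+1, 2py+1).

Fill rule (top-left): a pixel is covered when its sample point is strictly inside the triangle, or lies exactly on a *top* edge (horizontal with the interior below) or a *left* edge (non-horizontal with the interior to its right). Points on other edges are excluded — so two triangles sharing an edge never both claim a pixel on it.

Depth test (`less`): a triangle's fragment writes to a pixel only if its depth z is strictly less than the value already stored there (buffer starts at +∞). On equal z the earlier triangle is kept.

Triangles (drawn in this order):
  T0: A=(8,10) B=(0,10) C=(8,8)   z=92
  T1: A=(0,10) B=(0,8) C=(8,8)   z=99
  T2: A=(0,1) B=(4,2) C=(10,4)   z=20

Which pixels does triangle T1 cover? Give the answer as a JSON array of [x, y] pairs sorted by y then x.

T0:
  2·area = 16
  edge (8, 10)→(0, 10): d=(-8,0) right/bottom  bias=-1
  edge (0, 10)→(8, 8): d=(8,-2) top-left  bias=+0
  edge (8, 8)→(8, 10): d=(0,2) right/bottom  bias=-1
    (2,4)@(5, 9): e=[8,2,6] → X
    (3,4)@(7, 9): e=[8,6,2] → X
    (4,4)@(9, 9): e=[8,10,-2] → .
    (2,5)@(5, 11): e=[-8,18,6] → .
    (3,5)@(7, 11): e=[-8,22,2] → .
  covered (2 px):
    . . . . . . . .
    . . . . . . . .
    . . . . . . . .
    . . . . . . . .
    . . X X . . . .
    . . . . . . . .
    . . . . . . . .
    . . . . . . . .
    . . . . . . . .
T1:
  2·area = 16
  edge (0, 10)→(0, 8): d=(0,-2) top-left  bias=+0
  edge (0, 8)→(8, 8): d=(8,0) top-left  bias=+0
  edge (8, 8)→(0, 10): d=(-8,2) right/bottom  bias=-1
    (0,4)@(1, 9): e=[2,8,6] → X
    (1,4)@(3, 9): e=[6,8,2] → X
    (2,4)@(5, 9): e=[10,8,-2] → .
    (0,5)@(1, 11): e=[2,24,-10] → .
    (1,5)@(3, 11): e=[6,24,-14] → .
  covered (2 px):
    . . . . . . . .
    . . . . . . . .
    . . . . . . . .
    . . . . . . . .
    X X . . . . . .
    . . . . . . . .
    . . . . . . . .
    . . . . . . . .
    . . . . . . . .
T2:
  2·area = 2
  edge (0, 1)→(4, 2): d=(4,1) right/bottom  bias=-1
  edge (4, 2)→(10, 4): d=(6,2) right/bottom  bias=-1
  edge (10, 4)→(0, 1): d=(-10,-3) top-left  bias=+0
    (0,0)@(1, 1): e=[-1,0,3] → .  [on edge]
    (3,1)@(7, 3): e=[1,0,1] → .  [on edge]
    (6,2)@(13, 5): e=[3,0,-1] → .  [on edge]
  covered (0 px):
    . . . . . . . .
    . . . . . . . .
    . . . . . . . .
    . . . . . . . .
    . . . . . . . .
    . . . . . . . .
    . . . . . . . .
    . . . . . . . .
    . . . . . . . .

Final: [[0,4],[1,4]]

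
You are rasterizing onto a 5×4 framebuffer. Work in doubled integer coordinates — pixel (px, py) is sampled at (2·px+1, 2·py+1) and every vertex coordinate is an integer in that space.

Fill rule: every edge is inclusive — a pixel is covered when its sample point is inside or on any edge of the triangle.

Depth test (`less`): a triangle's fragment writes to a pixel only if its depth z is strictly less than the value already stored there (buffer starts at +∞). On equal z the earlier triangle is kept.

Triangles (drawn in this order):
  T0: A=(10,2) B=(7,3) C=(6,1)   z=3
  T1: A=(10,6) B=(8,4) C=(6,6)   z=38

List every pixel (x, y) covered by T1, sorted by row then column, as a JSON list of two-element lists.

T0:
  2·area = 7
  edge (10, 2)→(7, 3): d=(-3,1) inclusive
  edge (7, 3)→(6, 1): d=(-1,-2) inclusive
  edge (6, 1)→(10, 2): d=(4,1) inclusive
    (3,1)@(7, 3): e=[0,0,7] → █  [on edge]
    (4,1)@(9, 3): e=[-2,4,5] → ·
    (0,2)@(1, 5): e=[0,-14,21] → ·  [on edge]
    (3,2)@(7, 5): e=[-6,-2,15] → ·
    (4,3)@(9, 7): e=[-14,0,21] → ·  [on edge]
  covered (1 px):
    · · · · ·
    · · · █ ·
    · · · · ·
    · · · · ·
T1:
  2·area = 8  (B↔C swapped to make it positive)
  edge (10, 6)→(6, 6): d=(-4,0) inclusive
  edge (6, 6)→(8, 4): d=(2,-2) inclusive
  edge (8, 4)→(10, 6): d=(2,2) inclusive
    (2,0)@(5, 1): e=[20,-12,0] → ·  [on edge]
    (3,1)@(7, 3): e=[12,-4,0] → ·  [on edge]
    (4,1)@(9, 3): e=[12,0,-4] → ·  [on edge]
    (3,2)@(7, 5): e=[4,0,4] → █  [on edge]
    (4,2)@(9, 5): e=[4,4,0] → █  [on edge]
    (2,3)@(5, 7): e=[-4,0,12] → ·  [on edge]
    (3,3)@(7, 7): e=[-4,4,8] → ·
    (4,3)@(9, 7): e=[-4,8,4] → ·
  covered (2 px):
    · · · · ·
    · · · · ·
    · · · █ █
    · · · · ·

Result: [[3,2],[4,2]]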